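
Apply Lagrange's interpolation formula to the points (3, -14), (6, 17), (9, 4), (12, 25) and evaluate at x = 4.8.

Lagrange interpolation formula:
P(x) = Σ yᵢ × Lᵢ(x)
where Lᵢ(x) = Π_{j≠i} (x - xⱼ)/(xᵢ - xⱼ)

L_0(4.8) = (4.8 - 6)/(3 - 6) × (4.8 - 9)/(3 - 9) × (4.8 - 12)/(3 - 12) = 0.224000
L_1(4.8) = (4.8 - 3)/(6 - 3) × (4.8 - 9)/(6 - 9) × (4.8 - 12)/(6 - 12) = 1.008000
L_2(4.8) = (4.8 - 3)/(9 - 3) × (4.8 - 6)/(9 - 6) × (4.8 - 12)/(9 - 12) = -0.288000
L_3(4.8) = (4.8 - 3)/(12 - 3) × (4.8 - 6)/(12 - 6) × (4.8 - 9)/(12 - 9) = 0.056000

P(4.8) = (-14)×L_0(4.8) + 17×L_1(4.8) + 4×L_2(4.8) + 25×L_3(4.8)
P(4.8) = 14.248000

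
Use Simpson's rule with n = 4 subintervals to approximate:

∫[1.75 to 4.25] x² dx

f(x) = x²
a = 1.75, b = 4.25, n = 4
h = (b - a)/n = 0.625000

Simpson's rule: (h/3)[f(x₀) + 4f(x₁) + 2f(x₂) + ... + f(xₙ)]

x_0 = 1.7500, f(x_0) = 3.062500, coefficient = 1
x_1 = 2.3750, f(x_1) = 5.640625, coefficient = 4
x_2 = 3.0000, f(x_2) = 9.000000, coefficient = 2
x_3 = 3.6250, f(x_3) = 13.140625, coefficient = 4
x_4 = 4.2500, f(x_4) = 18.062500, coefficient = 1

I ≈ (0.625000/3) × 114.250000 = 23.802083
Exact value: 23.802083
Error: 0.000000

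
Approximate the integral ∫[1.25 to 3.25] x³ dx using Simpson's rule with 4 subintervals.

f(x) = x³
a = 1.25, b = 3.25, n = 4
h = (b - a)/n = 0.500000

Simpson's rule: (h/3)[f(x₀) + 4f(x₁) + 2f(x₂) + ... + f(xₙ)]

x_0 = 1.2500, f(x_0) = 1.953125, coefficient = 1
x_1 = 1.7500, f(x_1) = 5.359375, coefficient = 4
x_2 = 2.2500, f(x_2) = 11.390625, coefficient = 2
x_3 = 2.7500, f(x_3) = 20.796875, coefficient = 4
x_4 = 3.2500, f(x_4) = 34.328125, coefficient = 1

I ≈ (0.500000/3) × 163.687500 = 27.281250
Exact value: 27.281250
Error: 0.000000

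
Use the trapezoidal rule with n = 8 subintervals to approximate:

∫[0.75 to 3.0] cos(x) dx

f(x) = cos(x)
a = 0.75, b = 3.0, n = 8
h = (b - a)/n = 0.281250

Trapezoidal rule: (h/2)[f(x₀) + 2f(x₁) + 2f(x₂) + ... + f(xₙ)]

x_0 = 0.7500, f(x_0) = 0.731689, coefficient = 1
x_1 = 1.0312, f(x_1) = 0.513747, coefficient = 2
x_2 = 1.3125, f(x_2) = 0.255434, coefficient = 2
x_3 = 1.5938, f(x_3) = -0.022952, coefficient = 2
x_4 = 1.8750, f(x_4) = -0.299534, coefficient = 2
x_5 = 2.1562, f(x_5) = -0.552578, coefficient = 2
x_6 = 2.4375, f(x_6) = -0.762199, coefficient = 2
x_7 = 2.7188, f(x_7) = -0.911926, coefficient = 2
x_8 = 3.0000, f(x_8) = -0.989992, coefficient = 1

I ≈ (0.281250/2) × -3.818319 = -0.536951
Exact value: -0.540519
Error: 0.003568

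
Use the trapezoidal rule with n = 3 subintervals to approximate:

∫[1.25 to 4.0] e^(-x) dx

f(x) = e^(-x)
a = 1.25, b = 4.0, n = 3
h = (b - a)/n = 0.916667

Trapezoidal rule: (h/2)[f(x₀) + 2f(x₁) + 2f(x₂) + ... + f(xₙ)]

x_0 = 1.2500, f(x_0) = 0.286505, coefficient = 1
x_1 = 2.1667, f(x_1) = 0.114559, coefficient = 2
x_2 = 3.0833, f(x_2) = 0.045806, coefficient = 2
x_3 = 4.0000, f(x_3) = 0.018316, coefficient = 1

I ≈ (0.916667/2) × 0.625551 = 0.286711
Exact value: 0.268189
Error: 0.018522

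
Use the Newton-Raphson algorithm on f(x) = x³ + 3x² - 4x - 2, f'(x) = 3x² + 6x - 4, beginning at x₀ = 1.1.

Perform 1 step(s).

f(x) = x³ + 3x² - 4x - 2
f'(x) = 3x² + 6x - 4
x₀ = 1.1

Newton-Raphson formula: x_{n+1} = x_n - f(x_n)/f'(x_n)

Iteration 1:
  f(1.100000) = -1.439000
  f'(1.100000) = 6.230000
  x_1 = 1.100000 - (-1.439000)/6.230000 = 1.330979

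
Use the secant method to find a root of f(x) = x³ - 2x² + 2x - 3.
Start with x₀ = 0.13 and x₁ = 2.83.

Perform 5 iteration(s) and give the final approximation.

f(x) = x³ - 2x² + 2x - 3
x₀ = 0.13, x₁ = 2.83

Secant formula: x_{n+1} = x_n - f(x_n)(x_n - x_{n-1})/(f(x_n) - f(x_{n-1}))

Iteration 1:
  f(0.130000) = -2.771603
  f(2.830000) = 9.307387
  x_2 = 2.830000 - 9.307387×(2.830000 - 0.130000)/(9.307387 - (-2.771603))
       = 0.749533
Iteration 2:
  f(2.830000) = 9.307387
  f(0.749533) = -2.203446
  x_3 = 0.749533 - (-2.203446)×(0.749533 - 2.830000)/(-2.203446 - 9.307387)
       = 1.147783
Iteration 3:
  f(0.749533) = -2.203446
  f(1.147783) = -1.827149
  x_4 = 1.147783 - (-1.827149)×(1.147783 - 0.749533)/(-1.827149 - (-2.203446))
       = 3.081531
Iteration 4:
  f(1.147783) = -1.827149
  f(3.081531) = 13.433091
  x_5 = 3.081531 - 13.433091×(3.081531 - 1.147783)/(13.433091 - (-1.827149))
       = 1.379316
Iteration 5:
  f(3.081531) = 13.433091
  f(1.379316) = -1.422227
  x_6 = 1.379316 - (-1.422227)×(1.379316 - 3.081531)/(-1.422227 - 13.433091)
       = 1.542284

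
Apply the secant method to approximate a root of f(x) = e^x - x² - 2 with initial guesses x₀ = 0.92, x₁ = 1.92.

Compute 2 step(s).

f(x) = e^x - x² - 2
x₀ = 0.92, x₁ = 1.92

Secant formula: x_{n+1} = x_n - f(x_n)(x_n - x_{n-1})/(f(x_n) - f(x_{n-1}))

Iteration 1:
  f(0.920000) = -0.337110
  f(1.920000) = 1.134558
  x_2 = 1.920000 - 1.134558×(1.920000 - 0.920000)/(1.134558 - (-0.337110))
       = 1.149066
Iteration 2:
  f(1.920000) = 1.134558
  f(1.149066) = -0.165108
  x_3 = 1.149066 - (-0.165108)×(1.149066 - 1.920000)/(-0.165108 - 1.134558)
       = 1.247005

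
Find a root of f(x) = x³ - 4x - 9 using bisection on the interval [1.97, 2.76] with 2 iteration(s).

f(x) = x³ - 4x - 9
Initial interval: [1.97, 2.76]

Iteration 1:
  c_1 = (1.970000 + 2.760000)/2 = 2.365000
  f(c_1) = f(2.365000) = -5.232023
  f(a) × f(c) ≥ 0, new interval: [2.365000, 2.760000]
Iteration 2:
  c_2 = (2.365000 + 2.760000)/2 = 2.562500
  f(c_2) = f(2.562500) = -2.423584
  f(a) × f(c) ≥ 0, new interval: [2.562500, 2.760000]

After 2 iteration(s), the approximation is c_2 = 2.562500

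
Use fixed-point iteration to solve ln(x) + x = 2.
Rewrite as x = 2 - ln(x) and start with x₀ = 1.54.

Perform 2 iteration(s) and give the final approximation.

Equation: ln(x) + x = 2
Fixed-point form: x = 2 - ln(x)
x₀ = 1.54

x_1 = g(1.540000) = 1.568218
x_2 = g(1.568218) = 1.550060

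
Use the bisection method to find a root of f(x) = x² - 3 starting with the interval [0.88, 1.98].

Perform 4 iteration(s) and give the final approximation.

f(x) = x² - 3
Initial interval: [0.88, 1.98]

Iteration 1:
  c_1 = (0.880000 + 1.980000)/2 = 1.430000
  f(c_1) = f(1.430000) = -0.955100
  f(a) × f(c) ≥ 0, new interval: [1.430000, 1.980000]
Iteration 2:
  c_2 = (1.430000 + 1.980000)/2 = 1.705000
  f(c_2) = f(1.705000) = -0.092975
  f(a) × f(c) ≥ 0, new interval: [1.705000, 1.980000]
Iteration 3:
  c_3 = (1.705000 + 1.980000)/2 = 1.842500
  f(c_3) = f(1.842500) = 0.394806
  f(a) × f(c) < 0, new interval: [1.705000, 1.842500]
Iteration 4:
  c_4 = (1.705000 + 1.842500)/2 = 1.773750
  f(c_4) = f(1.773750) = 0.146189
  f(a) × f(c) < 0, new interval: [1.705000, 1.773750]

After 4 iteration(s), the approximation is c_4 = 1.773750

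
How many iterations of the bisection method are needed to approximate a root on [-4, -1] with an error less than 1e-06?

We need (b-a)/2^n ≤ 1e-06
(-1 - (-4))/2^n ≤ 1e-06
3/2^n ≤ 1e-06
2^n ≥ 3000000
n ≥ log₂(3000000) = 21.52
n ≥ 22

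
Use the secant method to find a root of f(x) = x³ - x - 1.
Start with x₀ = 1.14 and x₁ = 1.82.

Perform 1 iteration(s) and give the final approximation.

f(x) = x³ - x - 1
x₀ = 1.14, x₁ = 1.82

Secant formula: x_{n+1} = x_n - f(x_n)(x_n - x_{n-1})/(f(x_n) - f(x_{n-1}))

Iteration 1:
  f(1.140000) = -0.658456
  f(1.820000) = 3.208568
  x_2 = 1.820000 - 3.208568×(1.820000 - 1.140000)/(3.208568 - (-0.658456))
       = 1.255787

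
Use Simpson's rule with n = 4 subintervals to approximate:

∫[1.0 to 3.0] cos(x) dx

f(x) = cos(x)
a = 1.0, b = 3.0, n = 4
h = (b - a)/n = 0.500000

Simpson's rule: (h/3)[f(x₀) + 4f(x₁) + 2f(x₂) + ... + f(xₙ)]

x_0 = 1.0000, f(x_0) = 0.540302, coefficient = 1
x_1 = 1.5000, f(x_1) = 0.070737, coefficient = 4
x_2 = 2.0000, f(x_2) = -0.416147, coefficient = 2
x_3 = 2.5000, f(x_3) = -0.801144, coefficient = 4
x_4 = 3.0000, f(x_4) = -0.989992, coefficient = 1

I ≈ (0.500000/3) × -4.203610 = -0.700602
Exact value: -0.700351
Error: 0.000251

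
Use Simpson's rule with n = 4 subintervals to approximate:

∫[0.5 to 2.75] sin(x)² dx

f(x) = sin(x)²
a = 0.5, b = 2.75, n = 4
h = (b - a)/n = 0.562500

Simpson's rule: (h/3)[f(x₀) + 4f(x₁) + 2f(x₂) + ... + f(xₙ)]

x_0 = 0.5000, f(x_0) = 0.229849, coefficient = 1
x_1 = 1.0625, f(x_1) = 0.763133, coefficient = 4
x_2 = 1.6250, f(x_2) = 0.997065, coefficient = 2
x_3 = 2.1875, f(x_3) = 0.665512, coefficient = 4
x_4 = 2.7500, f(x_4) = 0.145665, coefficient = 1

I ≈ (0.562500/3) × 8.084225 = 1.515792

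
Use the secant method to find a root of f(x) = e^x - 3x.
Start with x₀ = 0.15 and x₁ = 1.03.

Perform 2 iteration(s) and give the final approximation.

f(x) = e^x - 3x
x₀ = 0.15, x₁ = 1.03

Secant formula: x_{n+1} = x_n - f(x_n)(x_n - x_{n-1})/(f(x_n) - f(x_{n-1}))

Iteration 1:
  f(0.150000) = 0.711834
  f(1.030000) = -0.288934
  x_2 = 1.030000 - (-0.288934)×(1.030000 - 0.150000)/(-0.288934 - 0.711834)
       = 0.775933
Iteration 2:
  f(1.030000) = -0.288934
  f(0.775933) = -0.155181
  x_3 = 0.775933 - (-0.155181)×(0.775933 - 1.030000)/(-0.155181 - (-0.288934))
       = 0.481164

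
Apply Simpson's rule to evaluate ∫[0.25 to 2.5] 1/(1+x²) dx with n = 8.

f(x) = 1/(1+x²)
a = 0.25, b = 2.5, n = 8
h = (b - a)/n = 0.281250

Simpson's rule: (h/3)[f(x₀) + 4f(x₁) + 2f(x₂) + ... + f(xₙ)]

x_0 = 0.2500, f(x_0) = 0.941176, coefficient = 1
x_1 = 0.5312, f(x_1) = 0.779893, coefficient = 4
x_2 = 0.8125, f(x_2) = 0.602353, coefficient = 2
x_3 = 1.0938, f(x_3) = 0.455313, coefficient = 4
x_4 = 1.3750, f(x_4) = 0.345946, coefficient = 2
x_5 = 1.6562, f(x_5) = 0.267154, coefficient = 4
x_6 = 1.9375, f(x_6) = 0.210353, coefficient = 2
x_7 = 2.2188, f(x_7) = 0.168838, coefficient = 4
x_8 = 2.5000, f(x_8) = 0.137931, coefficient = 1

I ≈ (0.281250/3) × 10.081204 = 0.945113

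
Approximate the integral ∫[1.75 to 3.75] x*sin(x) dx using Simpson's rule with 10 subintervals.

f(x) = x*sin(x)
a = 1.75, b = 3.75, n = 10
h = (b - a)/n = 0.200000

Simpson's rule: (h/3)[f(x₀) + 4f(x₁) + 2f(x₂) + ... + f(xₙ)]

x_0 = 1.7500, f(x_0) = 1.721975, coefficient = 1
x_1 = 1.9500, f(x_1) = 1.811471, coefficient = 4
x_2 = 2.1500, f(x_2) = 1.799332, coefficient = 2
x_3 = 2.3500, f(x_3) = 1.671962, coefficient = 4
x_4 = 2.5500, f(x_4) = 1.422093, coefficient = 2
x_5 = 2.7500, f(x_5) = 1.049568, coefficient = 4
x_6 = 2.9500, f(x_6) = 0.561747, coefficient = 2
x_7 = 3.1500, f(x_7) = -0.026483, coefficient = 4
x_8 = 3.3500, f(x_8) = -0.693122, coefficient = 2
x_9 = 3.5500, f(x_9) = -1.409876, coefficient = 4
x_10 = 3.7500, f(x_10) = -2.143355, coefficient = 1

I ≈ (0.200000/3) × 18.145294 = 1.209686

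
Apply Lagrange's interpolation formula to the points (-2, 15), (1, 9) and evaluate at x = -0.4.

Lagrange interpolation formula:
P(x) = Σ yᵢ × Lᵢ(x)
where Lᵢ(x) = Π_{j≠i} (x - xⱼ)/(xᵢ - xⱼ)

L_0(-0.4) = (-0.4 - 1)/(-2 - 1) = 0.466667
L_1(-0.4) = (-0.4 - (-2))/(1 - (-2)) = 0.533333

P(-0.4) = 15×L_0(-0.4) + 9×L_1(-0.4)
P(-0.4) = 11.800000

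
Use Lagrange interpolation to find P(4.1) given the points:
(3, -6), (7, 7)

Lagrange interpolation formula:
P(x) = Σ yᵢ × Lᵢ(x)
where Lᵢ(x) = Π_{j≠i} (x - xⱼ)/(xᵢ - xⱼ)

L_0(4.1) = (4.1 - 7)/(3 - 7) = 0.725000
L_1(4.1) = (4.1 - 3)/(7 - 3) = 0.275000

P(4.1) = (-6)×L_0(4.1) + 7×L_1(4.1)
P(4.1) = -2.425000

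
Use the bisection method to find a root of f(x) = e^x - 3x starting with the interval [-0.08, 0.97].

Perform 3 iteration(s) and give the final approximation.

f(x) = e^x - 3x
Initial interval: [-0.08, 0.97]

Iteration 1:
  c_1 = (-0.080000 + 0.970000)/2 = 0.445000
  f(c_1) = f(0.445000) = 0.225490
  f(a) × f(c) ≥ 0, new interval: [0.445000, 0.970000]
Iteration 2:
  c_2 = (0.445000 + 0.970000)/2 = 0.707500
  f(c_2) = f(0.707500) = -0.093587
  f(a) × f(c) < 0, new interval: [0.445000, 0.707500]
Iteration 3:
  c_3 = (0.445000 + 0.707500)/2 = 0.576250
  f(c_3) = f(0.576250) = 0.050603
  f(a) × f(c) ≥ 0, new interval: [0.576250, 0.707500]

After 3 iteration(s), the approximation is c_3 = 0.576250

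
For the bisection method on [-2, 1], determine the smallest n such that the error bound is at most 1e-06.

We need (b-a)/2^n ≤ 1e-06
(1 - (-2))/2^n ≤ 1e-06
3/2^n ≤ 1e-06
2^n ≥ 3000000
n ≥ log₂(3000000) = 21.52
n ≥ 22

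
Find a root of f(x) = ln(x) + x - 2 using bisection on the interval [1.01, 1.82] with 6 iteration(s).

f(x) = ln(x) + x - 2
Initial interval: [1.01, 1.82]

Iteration 1:
  c_1 = (1.010000 + 1.820000)/2 = 1.415000
  f(c_1) = f(1.415000) = -0.237870
  f(a) × f(c) ≥ 0, new interval: [1.415000, 1.820000]
Iteration 2:
  c_2 = (1.415000 + 1.820000)/2 = 1.617500
  f(c_2) = f(1.617500) = 0.098382
  f(a) × f(c) < 0, new interval: [1.415000, 1.617500]
Iteration 3:
  c_3 = (1.415000 + 1.617500)/2 = 1.516250
  f(c_3) = f(1.516250) = -0.067510
  f(a) × f(c) ≥ 0, new interval: [1.516250, 1.617500]
Iteration 4:
  c_4 = (1.516250 + 1.617500)/2 = 1.566875
  f(c_4) = f(1.566875) = 0.015958
  f(a) × f(c) < 0, new interval: [1.516250, 1.566875]
Iteration 5:
  c_5 = (1.516250 + 1.566875)/2 = 1.541562
  f(c_5) = f(1.541562) = -0.025641
  f(a) × f(c) ≥ 0, new interval: [1.541562, 1.566875]
Iteration 6:
  c_6 = (1.541562 + 1.566875)/2 = 1.554219
  f(c_6) = f(1.554219) = -0.004808
  f(a) × f(c) ≥ 0, new interval: [1.554219, 1.566875]

After 6 iteration(s), the approximation is c_6 = 1.554219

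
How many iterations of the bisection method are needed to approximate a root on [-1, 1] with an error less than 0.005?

We need (b-a)/2^n ≤ 0.005
(1 - (-1))/2^n ≤ 0.005
2/2^n ≤ 0.005
2^n ≥ 400
n ≥ log₂(400) = 8.64
n ≥ 9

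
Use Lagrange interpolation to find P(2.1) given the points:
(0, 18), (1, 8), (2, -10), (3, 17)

Lagrange interpolation formula:
P(x) = Σ yᵢ × Lᵢ(x)
where Lᵢ(x) = Π_{j≠i} (x - xⱼ)/(xᵢ - xⱼ)

L_0(2.1) = (2.1 - 1)/(0 - 1) × (2.1 - 2)/(0 - 2) × (2.1 - 3)/(0 - 3) = 0.016500
L_1(2.1) = (2.1 - 0)/(1 - 0) × (2.1 - 2)/(1 - 2) × (2.1 - 3)/(1 - 3) = -0.094500
L_2(2.1) = (2.1 - 0)/(2 - 0) × (2.1 - 1)/(2 - 1) × (2.1 - 3)/(2 - 3) = 1.039500
L_3(2.1) = (2.1 - 0)/(3 - 0) × (2.1 - 1)/(3 - 1) × (2.1 - 2)/(3 - 2) = 0.038500

P(2.1) = 18×L_0(2.1) + 8×L_1(2.1) + (-10)×L_2(2.1) + 17×L_3(2.1)
P(2.1) = -10.199500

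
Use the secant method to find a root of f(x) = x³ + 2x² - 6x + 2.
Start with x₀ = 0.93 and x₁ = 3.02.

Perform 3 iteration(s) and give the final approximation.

f(x) = x³ + 2x² - 6x + 2
x₀ = 0.93, x₁ = 3.02

Secant formula: x_{n+1} = x_n - f(x_n)(x_n - x_{n-1})/(f(x_n) - f(x_{n-1}))

Iteration 1:
  f(0.930000) = -1.045843
  f(3.020000) = 29.664408
  x_2 = 3.020000 - 29.664408×(3.020000 - 0.930000)/(29.664408 - (-1.045843))
       = 1.001175
Iteration 2:
  f(3.020000) = 29.664408
  f(1.001175) = -0.998818
  x_3 = 1.001175 - (-0.998818)×(1.001175 - 3.020000)/(-0.998818 - 29.664408)
       = 1.066936
Iteration 3:
  f(1.001175) = -0.998818
  f(1.066936) = -0.910362
  x_4 = 1.066936 - (-0.910362)×(1.066936 - 1.001175)/(-0.910362 - (-0.998818))
       = 1.743726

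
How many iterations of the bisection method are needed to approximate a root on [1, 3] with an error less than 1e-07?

We need (b-a)/2^n ≤ 1e-07
(3 - 1)/2^n ≤ 1e-07
2/2^n ≤ 1e-07
2^n ≥ 20000000
n ≥ log₂(20000000) = 24.25
n ≥ 25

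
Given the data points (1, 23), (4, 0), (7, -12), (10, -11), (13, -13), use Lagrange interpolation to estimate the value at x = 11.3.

Lagrange interpolation formula:
P(x) = Σ yᵢ × Lᵢ(x)
where Lᵢ(x) = Π_{j≠i} (x - xⱼ)/(xᵢ - xⱼ)

L_0(11.3) = (11.3 - 4)/(1 - 4) × (11.3 - 7)/(1 - 7) × (11.3 - 10)/(1 - 10) × (11.3 - 13)/(1 - 13) = -0.035685
L_1(11.3) = (11.3 - 1)/(4 - 1) × (11.3 - 7)/(4 - 7) × (11.3 - 10)/(4 - 10) × (11.3 - 13)/(4 - 13) = 0.201401
L_2(11.3) = (11.3 - 1)/(7 - 1) × (11.3 - 4)/(7 - 4) × (11.3 - 10)/(7 - 10) × (11.3 - 13)/(7 - 13) = -0.512870
L_3(11.3) = (11.3 - 1)/(10 - 1) × (11.3 - 4)/(10 - 4) × (11.3 - 7)/(10 - 7) × (11.3 - 13)/(10 - 13) = 1.130944
L_4(11.3) = (11.3 - 1)/(13 - 1) × (11.3 - 4)/(13 - 4) × (11.3 - 7)/(13 - 7) × (11.3 - 10)/(13 - 10) = 0.216210

P(11.3) = 23×L_0(11.3) + 0×L_1(11.3) + (-12)×L_2(11.3) + (-11)×L_3(11.3) + (-13)×L_4(11.3)
P(11.3) = -9.917433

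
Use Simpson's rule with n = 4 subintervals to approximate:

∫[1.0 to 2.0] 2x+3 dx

f(x) = 2x+3
a = 1.0, b = 2.0, n = 4
h = (b - a)/n = 0.250000

Simpson's rule: (h/3)[f(x₀) + 4f(x₁) + 2f(x₂) + ... + f(xₙ)]

x_0 = 1.0000, f(x_0) = 5.000000, coefficient = 1
x_1 = 1.2500, f(x_1) = 5.500000, coefficient = 4
x_2 = 1.5000, f(x_2) = 6.000000, coefficient = 2
x_3 = 1.7500, f(x_3) = 6.500000, coefficient = 4
x_4 = 2.0000, f(x_4) = 7.000000, coefficient = 1

I ≈ (0.250000/3) × 72.000000 = 6.000000
Exact value: 6.000000
Error: 0.000000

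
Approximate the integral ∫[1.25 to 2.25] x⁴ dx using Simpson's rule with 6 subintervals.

f(x) = x⁴
a = 1.25, b = 2.25, n = 6
h = (b - a)/n = 0.166667

Simpson's rule: (h/3)[f(x₀) + 4f(x₁) + 2f(x₂) + ... + f(xₙ)]

x_0 = 1.2500, f(x_0) = 2.441406, coefficient = 1
x_1 = 1.4167, f(x_1) = 4.027826, coefficient = 4
x_2 = 1.5833, f(x_2) = 6.284770, coefficient = 2
x_3 = 1.7500, f(x_3) = 9.378906, coefficient = 4
x_4 = 1.9167, f(x_4) = 13.495419, coefficient = 2
x_5 = 2.0833, f(x_5) = 18.838011, coefficient = 4
x_6 = 2.2500, f(x_6) = 25.628906, coefficient = 1

I ≈ (0.166667/3) × 196.609664 = 10.922759
Exact value: 10.922656
Error: 0.000103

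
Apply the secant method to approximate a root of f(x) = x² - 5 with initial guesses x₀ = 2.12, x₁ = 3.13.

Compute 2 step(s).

f(x) = x² - 5
x₀ = 2.12, x₁ = 3.13

Secant formula: x_{n+1} = x_n - f(x_n)(x_n - x_{n-1})/(f(x_n) - f(x_{n-1}))

Iteration 1:
  f(2.120000) = -0.505600
  f(3.130000) = 4.796900
  x_2 = 3.130000 - 4.796900×(3.130000 - 2.120000)/(4.796900 - (-0.505600))
       = 2.216305
Iteration 2:
  f(3.130000) = 4.796900
  f(2.216305) = -0.087993
  x_3 = 2.216305 - (-0.087993)×(2.216305 - 3.130000)/(-0.087993 - 4.796900)
       = 2.232763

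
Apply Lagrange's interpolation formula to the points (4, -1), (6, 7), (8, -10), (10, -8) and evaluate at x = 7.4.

Lagrange interpolation formula:
P(x) = Σ yᵢ × Lᵢ(x)
where Lᵢ(x) = Π_{j≠i} (x - xⱼ)/(xᵢ - xⱼ)

L_0(7.4) = (7.4 - 6)/(4 - 6) × (7.4 - 8)/(4 - 8) × (7.4 - 10)/(4 - 10) = -0.045500
L_1(7.4) = (7.4 - 4)/(6 - 4) × (7.4 - 8)/(6 - 8) × (7.4 - 10)/(6 - 10) = 0.331500
L_2(7.4) = (7.4 - 4)/(8 - 4) × (7.4 - 6)/(8 - 6) × (7.4 - 10)/(8 - 10) = 0.773500
L_3(7.4) = (7.4 - 4)/(10 - 4) × (7.4 - 6)/(10 - 6) × (7.4 - 8)/(10 - 8) = -0.059500

P(7.4) = (-1)×L_0(7.4) + 7×L_1(7.4) + (-10)×L_2(7.4) + (-8)×L_3(7.4)
P(7.4) = -4.893000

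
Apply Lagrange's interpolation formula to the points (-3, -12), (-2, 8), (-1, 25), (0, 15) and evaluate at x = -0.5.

Lagrange interpolation formula:
P(x) = Σ yᵢ × Lᵢ(x)
where Lᵢ(x) = Π_{j≠i} (x - xⱼ)/(xᵢ - xⱼ)

L_0(-0.5) = (-0.5 - (-2))/(-3 - (-2)) × (-0.5 - (-1))/(-3 - (-1)) × (-0.5 - 0)/(-3 - 0) = 0.062500
L_1(-0.5) = (-0.5 - (-3))/(-2 - (-3)) × (-0.5 - (-1))/(-2 - (-1)) × (-0.5 - 0)/(-2 - 0) = -0.312500
L_2(-0.5) = (-0.5 - (-3))/(-1 - (-3)) × (-0.5 - (-2))/(-1 - (-2)) × (-0.5 - 0)/(-1 - 0) = 0.937500
L_3(-0.5) = (-0.5 - (-3))/(0 - (-3)) × (-0.5 - (-2))/(0 - (-2)) × (-0.5 - (-1))/(0 - (-1)) = 0.312500

P(-0.5) = (-12)×L_0(-0.5) + 8×L_1(-0.5) + 25×L_2(-0.5) + 15×L_3(-0.5)
P(-0.5) = 24.875000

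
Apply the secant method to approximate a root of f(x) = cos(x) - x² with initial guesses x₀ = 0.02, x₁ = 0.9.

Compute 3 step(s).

f(x) = cos(x) - x²
x₀ = 0.02, x₁ = 0.9

Secant formula: x_{n+1} = x_n - f(x_n)(x_n - x_{n-1})/(f(x_n) - f(x_{n-1}))

Iteration 1:
  f(0.020000) = 0.999400
  f(0.900000) = -0.188390
  x_2 = 0.900000 - (-0.188390)×(0.900000 - 0.020000)/(-0.188390 - 0.999400)
       = 0.760427
Iteration 2:
  f(0.900000) = -0.188390
  f(0.760427) = 0.146292
  x_3 = 0.760427 - 0.146292×(0.760427 - 0.900000)/(0.146292 - (-0.188390))
       = 0.821436
Iteration 3:
  f(0.760427) = 0.146292
  f(0.821436) = 0.006415
  x_4 = 0.821436 - 0.006415×(0.821436 - 0.760427)/(0.006415 - 0.146292)
       = 0.824233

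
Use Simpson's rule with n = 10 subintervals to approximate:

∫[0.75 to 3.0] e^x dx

f(x) = e^x
a = 0.75, b = 3.0, n = 10
h = (b - a)/n = 0.225000

Simpson's rule: (h/3)[f(x₀) + 4f(x₁) + 2f(x₂) + ... + f(xₙ)]

x_0 = 0.7500, f(x_0) = 2.117000, coefficient = 1
x_1 = 0.9750, f(x_1) = 2.651167, coefficient = 4
x_2 = 1.2000, f(x_2) = 3.320117, coefficient = 2
x_3 = 1.4250, f(x_3) = 4.157858, coefficient = 4
x_4 = 1.6500, f(x_4) = 5.206980, coefficient = 2
x_5 = 1.8750, f(x_5) = 6.520819, coefficient = 4
x_6 = 2.1000, f(x_6) = 8.166170, coefficient = 2
x_7 = 2.3250, f(x_7) = 10.226680, coefficient = 4
x_8 = 2.5500, f(x_8) = 12.807104, coefficient = 2
x_9 = 2.7750, f(x_9) = 16.038627, coefficient = 4
x_10 = 3.0000, f(x_10) = 20.085537, coefficient = 1

I ≈ (0.225000/3) × 239.583883 = 17.968791
Exact value: 17.968537
Error: 0.000254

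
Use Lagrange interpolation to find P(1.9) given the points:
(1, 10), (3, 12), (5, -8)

Lagrange interpolation formula:
P(x) = Σ yᵢ × Lᵢ(x)
where Lᵢ(x) = Π_{j≠i} (x - xⱼ)/(xᵢ - xⱼ)

L_0(1.9) = (1.9 - 3)/(1 - 3) × (1.9 - 5)/(1 - 5) = 0.426250
L_1(1.9) = (1.9 - 1)/(3 - 1) × (1.9 - 5)/(3 - 5) = 0.697500
L_2(1.9) = (1.9 - 1)/(5 - 1) × (1.9 - 3)/(5 - 3) = -0.123750

P(1.9) = 10×L_0(1.9) + 12×L_1(1.9) + (-8)×L_2(1.9)
P(1.9) = 13.622500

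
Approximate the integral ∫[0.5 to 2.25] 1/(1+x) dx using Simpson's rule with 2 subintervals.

f(x) = 1/(1+x)
a = 0.5, b = 2.25, n = 2
h = (b - a)/n = 0.875000

Simpson's rule: (h/3)[f(x₀) + 4f(x₁) + 2f(x₂) + ... + f(xₙ)]

x_0 = 0.5000, f(x_0) = 0.666667, coefficient = 1
x_1 = 1.3750, f(x_1) = 0.421053, coefficient = 4
x_2 = 2.2500, f(x_2) = 0.307692, coefficient = 1

I ≈ (0.875000/3) × 2.658570 = 0.775416
Exact value: 0.773190
Error: 0.002226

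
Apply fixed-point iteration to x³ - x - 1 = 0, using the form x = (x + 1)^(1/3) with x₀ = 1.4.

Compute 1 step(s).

Equation: x³ - x - 1 = 0
Fixed-point form: x = (x + 1)^(1/3)
x₀ = 1.4

x_1 = g(1.400000) = 1.338866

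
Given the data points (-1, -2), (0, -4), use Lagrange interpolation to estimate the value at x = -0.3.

Lagrange interpolation formula:
P(x) = Σ yᵢ × Lᵢ(x)
where Lᵢ(x) = Π_{j≠i} (x - xⱼ)/(xᵢ - xⱼ)

L_0(-0.3) = (-0.3 - 0)/(-1 - 0) = 0.300000
L_1(-0.3) = (-0.3 - (-1))/(0 - (-1)) = 0.700000

P(-0.3) = (-2)×L_0(-0.3) + (-4)×L_1(-0.3)
P(-0.3) = -3.400000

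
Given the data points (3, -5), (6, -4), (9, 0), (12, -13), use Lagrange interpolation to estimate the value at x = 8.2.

Lagrange interpolation formula:
P(x) = Σ yᵢ × Lᵢ(x)
where Lᵢ(x) = Π_{j≠i} (x - xⱼ)/(xᵢ - xⱼ)

L_0(8.2) = (8.2 - 6)/(3 - 6) × (8.2 - 9)/(3 - 9) × (8.2 - 12)/(3 - 12) = -0.041284
L_1(8.2) = (8.2 - 3)/(6 - 3) × (8.2 - 9)/(6 - 9) × (8.2 - 12)/(6 - 12) = 0.292741
L_2(8.2) = (8.2 - 3)/(9 - 3) × (8.2 - 6)/(9 - 6) × (8.2 - 12)/(9 - 12) = 0.805037
L_3(8.2) = (8.2 - 3)/(12 - 3) × (8.2 - 6)/(12 - 6) × (8.2 - 9)/(12 - 9) = -0.056494

P(8.2) = (-5)×L_0(8.2) + (-4)×L_1(8.2) + 0×L_2(8.2) + (-13)×L_3(8.2)
P(8.2) = -0.230123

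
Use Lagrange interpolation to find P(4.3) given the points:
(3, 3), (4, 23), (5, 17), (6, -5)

Lagrange interpolation formula:
P(x) = Σ yᵢ × Lᵢ(x)
where Lᵢ(x) = Π_{j≠i} (x - xⱼ)/(xᵢ - xⱼ)

L_0(4.3) = (4.3 - 4)/(3 - 4) × (4.3 - 5)/(3 - 5) × (4.3 - 6)/(3 - 6) = -0.059500
L_1(4.3) = (4.3 - 3)/(4 - 3) × (4.3 - 5)/(4 - 5) × (4.3 - 6)/(4 - 6) = 0.773500
L_2(4.3) = (4.3 - 3)/(5 - 3) × (4.3 - 4)/(5 - 4) × (4.3 - 6)/(5 - 6) = 0.331500
L_3(4.3) = (4.3 - 3)/(6 - 3) × (4.3 - 4)/(6 - 4) × (4.3 - 5)/(6 - 5) = -0.045500

P(4.3) = 3×L_0(4.3) + 23×L_1(4.3) + 17×L_2(4.3) + (-5)×L_3(4.3)
P(4.3) = 23.475000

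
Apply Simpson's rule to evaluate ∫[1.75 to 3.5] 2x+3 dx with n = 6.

f(x) = 2x+3
a = 1.75, b = 3.5, n = 6
h = (b - a)/n = 0.291667

Simpson's rule: (h/3)[f(x₀) + 4f(x₁) + 2f(x₂) + ... + f(xₙ)]

x_0 = 1.7500, f(x_0) = 6.500000, coefficient = 1
x_1 = 2.0417, f(x_1) = 7.083333, coefficient = 4
x_2 = 2.3333, f(x_2) = 7.666667, coefficient = 2
x_3 = 2.6250, f(x_3) = 8.250000, coefficient = 4
x_4 = 2.9167, f(x_4) = 8.833333, coefficient = 2
x_5 = 3.2083, f(x_5) = 9.416667, coefficient = 4
x_6 = 3.5000, f(x_6) = 10.000000, coefficient = 1

I ≈ (0.291667/3) × 148.500000 = 14.437500
Exact value: 14.437500
Error: 0.000000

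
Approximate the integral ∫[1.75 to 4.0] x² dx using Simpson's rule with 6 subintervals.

f(x) = x²
a = 1.75, b = 4.0, n = 6
h = (b - a)/n = 0.375000

Simpson's rule: (h/3)[f(x₀) + 4f(x₁) + 2f(x₂) + ... + f(xₙ)]

x_0 = 1.7500, f(x_0) = 3.062500, coefficient = 1
x_1 = 2.1250, f(x_1) = 4.515625, coefficient = 4
x_2 = 2.5000, f(x_2) = 6.250000, coefficient = 2
x_3 = 2.8750, f(x_3) = 8.265625, coefficient = 4
x_4 = 3.2500, f(x_4) = 10.562500, coefficient = 2
x_5 = 3.6250, f(x_5) = 13.140625, coefficient = 4
x_6 = 4.0000, f(x_6) = 16.000000, coefficient = 1

I ≈ (0.375000/3) × 156.375000 = 19.546875
Exact value: 19.546875
Error: 0.000000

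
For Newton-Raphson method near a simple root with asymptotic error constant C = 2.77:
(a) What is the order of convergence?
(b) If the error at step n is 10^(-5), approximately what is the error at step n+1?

(a) Newton-Raphson has quadratic (order 2) convergence near simple roots.
    This means |e_{n+1}| ≈ C|e_n|².

(b) With |e_n| = 10^(-5) and C = 2.77:
    |e_{n+1}| ≈ 2.77 × (10^(-5))² = 2.77 × 10^(-10)

(a) 2 (quadratic); (b) |e_{n+1}| ≈ 2.770e-10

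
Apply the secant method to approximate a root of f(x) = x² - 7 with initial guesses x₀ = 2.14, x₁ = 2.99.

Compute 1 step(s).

f(x) = x² - 7
x₀ = 2.14, x₁ = 2.99

Secant formula: x_{n+1} = x_n - f(x_n)(x_n - x_{n-1})/(f(x_n) - f(x_{n-1}))

Iteration 1:
  f(2.140000) = -2.420400
  f(2.990000) = 1.940100
  x_2 = 2.990000 - 1.940100×(2.990000 - 2.140000)/(1.940100 - (-2.420400))
       = 2.611813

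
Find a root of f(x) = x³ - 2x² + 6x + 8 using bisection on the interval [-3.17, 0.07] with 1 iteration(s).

f(x) = x³ - 2x² + 6x + 8
Initial interval: [-3.17, 0.07]

Iteration 1:
  c_1 = (-3.170000 + 0.070000)/2 = -1.550000
  f(c_1) = f(-1.550000) = -9.828875
  f(a) × f(c) ≥ 0, new interval: [-1.550000, 0.070000]

After 1 iteration(s), the approximation is c_1 = -1.550000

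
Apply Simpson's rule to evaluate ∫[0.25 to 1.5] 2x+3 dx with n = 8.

f(x) = 2x+3
a = 0.25, b = 1.5, n = 8
h = (b - a)/n = 0.156250

Simpson's rule: (h/3)[f(x₀) + 4f(x₁) + 2f(x₂) + ... + f(xₙ)]

x_0 = 0.2500, f(x_0) = 3.500000, coefficient = 1
x_1 = 0.4062, f(x_1) = 3.812500, coefficient = 4
x_2 = 0.5625, f(x_2) = 4.125000, coefficient = 2
x_3 = 0.7188, f(x_3) = 4.437500, coefficient = 4
x_4 = 0.8750, f(x_4) = 4.750000, coefficient = 2
x_5 = 1.0312, f(x_5) = 5.062500, coefficient = 4
x_6 = 1.1875, f(x_6) = 5.375000, coefficient = 2
x_7 = 1.3438, f(x_7) = 5.687500, coefficient = 4
x_8 = 1.5000, f(x_8) = 6.000000, coefficient = 1

I ≈ (0.156250/3) × 114.000000 = 5.937500
Exact value: 5.937500
Error: 0.000000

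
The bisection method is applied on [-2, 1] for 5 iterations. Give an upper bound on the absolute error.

Bisection error bound: |error| ≤ (b-a)/2^n
|error| ≤ (1 - (-2))/2^5 = 3/2^5
|error| ≤ 0.0937500000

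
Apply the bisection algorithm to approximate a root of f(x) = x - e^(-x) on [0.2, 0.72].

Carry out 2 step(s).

f(x) = x - e^(-x)
Initial interval: [0.2, 0.72]

Iteration 1:
  c_1 = (0.200000 + 0.720000)/2 = 0.460000
  f(c_1) = f(0.460000) = -0.171284
  f(a) × f(c) ≥ 0, new interval: [0.460000, 0.720000]
Iteration 2:
  c_2 = (0.460000 + 0.720000)/2 = 0.590000
  f(c_2) = f(0.590000) = 0.035673
  f(a) × f(c) < 0, new interval: [0.460000, 0.590000]

After 2 iteration(s), the approximation is c_2 = 0.590000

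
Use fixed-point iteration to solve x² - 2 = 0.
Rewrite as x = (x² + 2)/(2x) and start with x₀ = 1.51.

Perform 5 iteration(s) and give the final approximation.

Equation: x² - 2 = 0
Fixed-point form: x = (x² + 2)/(2x)
x₀ = 1.51

x_1 = g(1.510000) = 1.417252
x_2 = g(1.417252) = 1.414217
x_3 = g(1.414217) = 1.414214
x_4 = g(1.414214) = 1.414214
x_5 = g(1.414214) = 1.414214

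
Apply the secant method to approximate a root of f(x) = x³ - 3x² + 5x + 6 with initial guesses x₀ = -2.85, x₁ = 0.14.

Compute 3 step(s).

f(x) = x³ - 3x² + 5x + 6
x₀ = -2.85, x₁ = 0.14

Secant formula: x_{n+1} = x_n - f(x_n)(x_n - x_{n-1})/(f(x_n) - f(x_{n-1}))

Iteration 1:
  f(-2.850000) = -55.766625
  f(0.140000) = 6.643944
  x_2 = 0.140000 - 6.643944×(0.140000 - (-2.850000))/(6.643944 - (-55.766625))
       = -0.178302
Iteration 2:
  f(0.140000) = 6.643944
  f(-0.178302) = 5.007448
  x_3 = -0.178302 - 5.007448×(-0.178302 - 0.140000)/(5.007448 - 6.643944)
       = -1.152261
Iteration 3:
  f(-0.178302) = 5.007448
  f(-1.152261) = -5.274278
  x_4 = -1.152261 - (-5.274278)×(-1.152261 - (-0.178302))/(-5.274278 - 5.007448)
       = -0.652643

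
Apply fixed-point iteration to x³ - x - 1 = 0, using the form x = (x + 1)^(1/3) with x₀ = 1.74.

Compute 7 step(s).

Equation: x³ - x - 1 = 0
Fixed-point form: x = (x + 1)^(1/3)
x₀ = 1.74

x_1 = g(1.740000) = 1.399319
x_2 = g(1.399319) = 1.338739
x_3 = g(1.338739) = 1.327376
x_4 = g(1.327376) = 1.325223
x_5 = g(1.325223) = 1.324814
x_6 = g(1.324814) = 1.324736
x_7 = g(1.324736) = 1.324721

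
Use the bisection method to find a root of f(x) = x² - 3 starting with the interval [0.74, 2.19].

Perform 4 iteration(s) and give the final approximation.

f(x) = x² - 3
Initial interval: [0.74, 2.19]

Iteration 1:
  c_1 = (0.740000 + 2.190000)/2 = 1.465000
  f(c_1) = f(1.465000) = -0.853775
  f(a) × f(c) ≥ 0, new interval: [1.465000, 2.190000]
Iteration 2:
  c_2 = (1.465000 + 2.190000)/2 = 1.827500
  f(c_2) = f(1.827500) = 0.339756
  f(a) × f(c) < 0, new interval: [1.465000, 1.827500]
Iteration 3:
  c_3 = (1.465000 + 1.827500)/2 = 1.646250
  f(c_3) = f(1.646250) = -0.289861
  f(a) × f(c) ≥ 0, new interval: [1.646250, 1.827500]
Iteration 4:
  c_4 = (1.646250 + 1.827500)/2 = 1.736875
  f(c_4) = f(1.736875) = 0.016735
  f(a) × f(c) < 0, new interval: [1.646250, 1.736875]

After 4 iteration(s), the approximation is c_4 = 1.736875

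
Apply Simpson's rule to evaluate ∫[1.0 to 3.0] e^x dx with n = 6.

f(x) = e^x
a = 1.0, b = 3.0, n = 6
h = (b - a)/n = 0.333333

Simpson's rule: (h/3)[f(x₀) + 4f(x₁) + 2f(x₂) + ... + f(xₙ)]

x_0 = 1.0000, f(x_0) = 2.718282, coefficient = 1
x_1 = 1.3333, f(x_1) = 3.793668, coefficient = 4
x_2 = 1.6667, f(x_2) = 5.294490, coefficient = 2
x_3 = 2.0000, f(x_3) = 7.389056, coefficient = 4
x_4 = 2.3333, f(x_4) = 10.312259, coefficient = 2
x_5 = 2.6667, f(x_5) = 14.391916, coefficient = 4
x_6 = 3.0000, f(x_6) = 20.085537, coefficient = 1

I ≈ (0.333333/3) × 156.315876 = 17.368431
Exact value: 17.367255
Error: 0.001176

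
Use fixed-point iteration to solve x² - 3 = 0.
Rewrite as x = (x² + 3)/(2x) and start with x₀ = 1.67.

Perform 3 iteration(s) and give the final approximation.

Equation: x² - 3 = 0
Fixed-point form: x = (x² + 3)/(2x)
x₀ = 1.67

x_1 = g(1.670000) = 1.733204
x_2 = g(1.733204) = 1.732051
x_3 = g(1.732051) = 1.732051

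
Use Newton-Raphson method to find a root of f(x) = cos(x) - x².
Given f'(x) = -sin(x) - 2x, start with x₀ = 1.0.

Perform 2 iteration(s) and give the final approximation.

f(x) = cos(x) - x²
f'(x) = -sin(x) - 2x
x₀ = 1.0

Newton-Raphson formula: x_{n+1} = x_n - f(x_n)/f'(x_n)

Iteration 1:
  f(1.000000) = -0.459698
  f'(1.000000) = -2.841471
  x_1 = 1.000000 - (-0.459698)/(-2.841471) = 0.838218
Iteration 2:
  f(0.838218) = -0.033822
  f'(0.838218) = -2.419890
  x_2 = 0.838218 - (-0.033822)/(-2.419890) = 0.824242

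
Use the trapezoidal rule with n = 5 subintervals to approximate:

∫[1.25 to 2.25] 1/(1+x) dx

f(x) = 1/(1+x)
a = 1.25, b = 2.25, n = 5
h = (b - a)/n = 0.200000

Trapezoidal rule: (h/2)[f(x₀) + 2f(x₁) + 2f(x₂) + ... + f(xₙ)]

x_0 = 1.2500, f(x_0) = 0.444444, coefficient = 1
x_1 = 1.4500, f(x_1) = 0.408163, coefficient = 2
x_2 = 1.6500, f(x_2) = 0.377358, coefficient = 2
x_3 = 1.8500, f(x_3) = 0.350877, coefficient = 2
x_4 = 2.0500, f(x_4) = 0.327869, coefficient = 2
x_5 = 2.2500, f(x_5) = 0.307692, coefficient = 1

I ≈ (0.200000/2) × 3.680672 = 0.368067
Exact value: 0.367725
Error: 0.000342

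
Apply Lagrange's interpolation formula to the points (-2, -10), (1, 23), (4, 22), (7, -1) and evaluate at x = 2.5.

Lagrange interpolation formula:
P(x) = Σ yᵢ × Lᵢ(x)
where Lᵢ(x) = Π_{j≠i} (x - xⱼ)/(xᵢ - xⱼ)

L_0(2.5) = (2.5 - 1)/(-2 - 1) × (2.5 - 4)/(-2 - 4) × (2.5 - 7)/(-2 - 7) = -0.062500
L_1(2.5) = (2.5 - (-2))/(1 - (-2)) × (2.5 - 4)/(1 - 4) × (2.5 - 7)/(1 - 7) = 0.562500
L_2(2.5) = (2.5 - (-2))/(4 - (-2)) × (2.5 - 1)/(4 - 1) × (2.5 - 7)/(4 - 7) = 0.562500
L_3(2.5) = (2.5 - (-2))/(7 - (-2)) × (2.5 - 1)/(7 - 1) × (2.5 - 4)/(7 - 4) = -0.062500

P(2.5) = (-10)×L_0(2.5) + 23×L_1(2.5) + 22×L_2(2.5) + (-1)×L_3(2.5)
P(2.5) = 26.000000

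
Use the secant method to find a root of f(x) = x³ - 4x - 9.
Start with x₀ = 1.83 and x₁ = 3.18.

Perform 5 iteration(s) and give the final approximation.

f(x) = x³ - 4x - 9
x₀ = 1.83, x₁ = 3.18

Secant formula: x_{n+1} = x_n - f(x_n)(x_n - x_{n-1})/(f(x_n) - f(x_{n-1}))

Iteration 1:
  f(1.830000) = -10.191513
  f(3.180000) = 10.437432
  x_2 = 3.180000 - 10.437432×(3.180000 - 1.830000)/(10.437432 - (-10.191513))
       = 2.496953
Iteration 2:
  f(3.180000) = 10.437432
  f(2.496953) = -3.419870
  x_3 = 2.496953 - (-3.419870)×(2.496953 - 3.180000)/(-3.419870 - 10.437432)
       = 2.665524
Iteration 3:
  f(2.496953) = -3.419870
  f(2.665524) = -0.723505
  x_4 = 2.665524 - (-0.723505)×(2.665524 - 2.496953)/(-0.723505 - (-3.419870))
       = 2.710756
Iteration 4:
  f(2.665524) = -0.723505
  f(2.710756) = 0.076139
  x_5 = 2.710756 - 0.076139×(2.710756 - 2.665524)/(0.076139 - (-0.723505))
       = 2.706449
Iteration 5:
  f(2.710756) = 0.076139
  f(2.706449) = -0.001425
  x_6 = 2.706449 - (-0.001425)×(2.706449 - 2.710756)/(-0.001425 - 0.076139)
       = 2.706528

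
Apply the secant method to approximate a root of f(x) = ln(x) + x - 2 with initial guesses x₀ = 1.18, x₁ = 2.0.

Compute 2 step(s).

f(x) = ln(x) + x - 2
x₀ = 1.18, x₁ = 2.0

Secant formula: x_{n+1} = x_n - f(x_n)(x_n - x_{n-1})/(f(x_n) - f(x_{n-1}))

Iteration 1:
  f(1.180000) = -0.654486
  f(2.000000) = 0.693147
  x_2 = 2.000000 - 0.693147×(2.000000 - 1.180000)/(0.693147 - (-0.654486))
       = 1.578238
Iteration 2:
  f(2.000000) = 0.693147
  f(1.578238) = 0.034547
  x_3 = 1.578238 - 0.034547×(1.578238 - 2.000000)/(0.034547 - 0.693147)
       = 1.556114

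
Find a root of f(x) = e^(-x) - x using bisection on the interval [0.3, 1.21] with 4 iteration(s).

f(x) = e^(-x) - x
Initial interval: [0.3, 1.21]

Iteration 1:
  c_1 = (0.300000 + 1.210000)/2 = 0.755000
  f(c_1) = f(0.755000) = -0.284989
  f(a) × f(c) < 0, new interval: [0.300000, 0.755000]
Iteration 2:
  c_2 = (0.300000 + 0.755000)/2 = 0.527500
  f(c_2) = f(0.527500) = 0.062578
  f(a) × f(c) ≥ 0, new interval: [0.527500, 0.755000]
Iteration 3:
  c_3 = (0.527500 + 0.755000)/2 = 0.641250
  f(c_3) = f(0.641250) = -0.114616
  f(a) × f(c) < 0, new interval: [0.527500, 0.641250]
Iteration 4:
  c_4 = (0.527500 + 0.641250)/2 = 0.584375
  f(c_4) = f(0.584375) = -0.026921
  f(a) × f(c) < 0, new interval: [0.527500, 0.584375]

After 4 iteration(s), the approximation is c_4 = 0.584375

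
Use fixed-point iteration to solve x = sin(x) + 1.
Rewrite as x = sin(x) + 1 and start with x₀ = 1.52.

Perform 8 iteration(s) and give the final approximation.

Equation: x = sin(x) + 1
Fixed-point form: x = sin(x) + 1
x₀ = 1.52

x_1 = g(1.520000) = 1.998710
x_2 = g(1.998710) = 1.909833
x_3 = g(1.909833) = 1.943075
x_4 = g(1.943075) = 1.931501
x_5 = g(1.931501) = 1.935648
x_6 = g(1.935648) = 1.934177
x_7 = g(1.934177) = 1.934701
x_8 = g(1.934701) = 1.934514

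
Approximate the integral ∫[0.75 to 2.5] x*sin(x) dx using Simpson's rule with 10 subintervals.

f(x) = x*sin(x)
a = 0.75, b = 2.5, n = 10
h = (b - a)/n = 0.175000

Simpson's rule: (h/3)[f(x₀) + 4f(x₁) + 2f(x₂) + ... + f(xₙ)]

x_0 = 0.7500, f(x_0) = 0.511229, coefficient = 1
x_1 = 0.9250, f(x_1) = 0.738724, coefficient = 4
x_2 = 1.1000, f(x_2) = 0.980328, coefficient = 2
x_3 = 1.2750, f(x_3) = 1.219627, coefficient = 4
x_4 = 1.4500, f(x_4) = 1.439434, coefficient = 2
x_5 = 1.6250, f(x_5) = 1.622613, coefficient = 4
x_6 = 1.8000, f(x_6) = 1.752926, coefficient = 2
x_7 = 1.9750, f(x_7) = 1.815846, coefficient = 4
x_8 = 2.1500, f(x_8) = 1.799332, coefficient = 2
x_9 = 2.3250, f(x_9) = 1.694500, coefficient = 4
x_10 = 2.5000, f(x_10) = 1.496180, coefficient = 1

I ≈ (0.175000/3) × 42.316692 = 2.468474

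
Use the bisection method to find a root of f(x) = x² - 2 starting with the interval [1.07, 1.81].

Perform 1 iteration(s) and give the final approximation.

f(x) = x² - 2
Initial interval: [1.07, 1.81]

Iteration 1:
  c_1 = (1.070000 + 1.810000)/2 = 1.440000
  f(c_1) = f(1.440000) = 0.073600
  f(a) × f(c) < 0, new interval: [1.070000, 1.440000]

After 1 iteration(s), the approximation is c_1 = 1.440000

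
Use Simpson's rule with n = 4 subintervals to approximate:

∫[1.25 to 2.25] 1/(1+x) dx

f(x) = 1/(1+x)
a = 1.25, b = 2.25, n = 4
h = (b - a)/n = 0.250000

Simpson's rule: (h/3)[f(x₀) + 4f(x₁) + 2f(x₂) + ... + f(xₙ)]

x_0 = 1.2500, f(x_0) = 0.444444, coefficient = 1
x_1 = 1.5000, f(x_1) = 0.400000, coefficient = 4
x_2 = 1.7500, f(x_2) = 0.363636, coefficient = 2
x_3 = 2.0000, f(x_3) = 0.333333, coefficient = 4
x_4 = 2.2500, f(x_4) = 0.307692, coefficient = 1

I ≈ (0.250000/3) × 4.412743 = 0.367729
Exact value: 0.367725
Error: 0.000004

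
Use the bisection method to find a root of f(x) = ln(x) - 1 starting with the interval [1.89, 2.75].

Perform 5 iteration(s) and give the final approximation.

f(x) = ln(x) - 1
Initial interval: [1.89, 2.75]

Iteration 1:
  c_1 = (1.890000 + 2.750000)/2 = 2.320000
  f(c_1) = f(2.320000) = -0.158433
  f(a) × f(c) ≥ 0, new interval: [2.320000, 2.750000]
Iteration 2:
  c_2 = (2.320000 + 2.750000)/2 = 2.535000
  f(c_2) = f(2.535000) = -0.069806
  f(a) × f(c) ≥ 0, new interval: [2.535000, 2.750000]
Iteration 3:
  c_3 = (2.535000 + 2.750000)/2 = 2.642500
  f(c_3) = f(2.642500) = -0.028275
  f(a) × f(c) ≥ 0, new interval: [2.642500, 2.750000]
Iteration 4:
  c_4 = (2.642500 + 2.750000)/2 = 2.696250
  f(c_4) = f(2.696250) = -0.008138
  f(a) × f(c) ≥ 0, new interval: [2.696250, 2.750000]
Iteration 5:
  c_5 = (2.696250 + 2.750000)/2 = 2.723125
  f(c_5) = f(2.723125) = 0.001780
  f(a) × f(c) < 0, new interval: [2.696250, 2.723125]

After 5 iteration(s), the approximation is c_5 = 2.723125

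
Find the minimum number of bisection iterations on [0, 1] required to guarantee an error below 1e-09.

We need (b-a)/2^n ≤ 1e-09
(1 - 0)/2^n ≤ 1e-09
1/2^n ≤ 1e-09
2^n ≥ 1000000000
n ≥ log₂(1000000000) = 29.90
n ≥ 30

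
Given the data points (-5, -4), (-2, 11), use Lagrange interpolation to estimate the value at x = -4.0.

Lagrange interpolation formula:
P(x) = Σ yᵢ × Lᵢ(x)
where Lᵢ(x) = Π_{j≠i} (x - xⱼ)/(xᵢ - xⱼ)

L_0(-4.0) = (-4.0 - (-2))/(-5 - (-2)) = 0.666667
L_1(-4.0) = (-4.0 - (-5))/(-2 - (-5)) = 0.333333

P(-4.0) = (-4)×L_0(-4.0) + 11×L_1(-4.0)
P(-4.0) = 1.000000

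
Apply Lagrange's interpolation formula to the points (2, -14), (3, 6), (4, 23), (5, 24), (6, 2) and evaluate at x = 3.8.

Lagrange interpolation formula:
P(x) = Σ yᵢ × Lᵢ(x)
where Lᵢ(x) = Π_{j≠i} (x - xⱼ)/(xᵢ - xⱼ)

L_0(3.8) = (3.8 - 3)/(2 - 3) × (3.8 - 4)/(2 - 4) × (3.8 - 5)/(2 - 5) × (3.8 - 6)/(2 - 6) = -0.017600
L_1(3.8) = (3.8 - 2)/(3 - 2) × (3.8 - 4)/(3 - 4) × (3.8 - 5)/(3 - 5) × (3.8 - 6)/(3 - 6) = 0.158400
L_2(3.8) = (3.8 - 2)/(4 - 2) × (3.8 - 3)/(4 - 3) × (3.8 - 5)/(4 - 5) × (3.8 - 6)/(4 - 6) = 0.950400
L_3(3.8) = (3.8 - 2)/(5 - 2) × (3.8 - 3)/(5 - 3) × (3.8 - 4)/(5 - 4) × (3.8 - 6)/(5 - 6) = -0.105600
L_4(3.8) = (3.8 - 2)/(6 - 2) × (3.8 - 3)/(6 - 3) × (3.8 - 4)/(6 - 4) × (3.8 - 5)/(6 - 5) = 0.014400

P(3.8) = (-14)×L_0(3.8) + 6×L_1(3.8) + 23×L_2(3.8) + 24×L_3(3.8) + 2×L_4(3.8)
P(3.8) = 20.550400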